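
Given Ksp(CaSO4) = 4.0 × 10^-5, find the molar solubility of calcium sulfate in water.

CaSO4(s) ⇌ Ca^2+ + SO4^2-
Ksp = [Ca^2+][SO4^2-]
With molar solubility s: [Ca^2+] = s, [SO4^2-] = s.
Ksp = s^2
s = √(4.0 × 10^-5) = 6.3 × 10^-3 M

6.3e-3 M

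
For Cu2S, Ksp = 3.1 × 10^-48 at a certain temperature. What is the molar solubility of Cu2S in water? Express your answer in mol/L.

s = 9.2 × 10^-17 M

Cu2S(s) <=> 2 Cu^+(aq) + S^2-(aq)
Ksp = [Cu^+]^2[S^2-]
With molar solubility s: [Cu^+] = 2s, [S^2-] = s.
So Ksp = (2s)^2 × s = 4s^3
s^3 = 3.1 × 10^-48 / 4, so s = 9.2 × 10^-17 M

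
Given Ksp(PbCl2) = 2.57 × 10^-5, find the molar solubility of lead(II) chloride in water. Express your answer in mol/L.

PbCl2(s) <=> Pb^2+(aq) + 2 Cl^-(aq)
Ksp = [Pb^2+][Cl^-]^2
If s mol/L of PbCl2 dissolves, [Pb^2+] = s and [Cl^-] = 2s.
Ksp = s(2s)^2 = 4s^3
s = (2.57 × 10^-5 / 4)^(1/3) = 1.86 x 10^-2 M

s = 0.0186 M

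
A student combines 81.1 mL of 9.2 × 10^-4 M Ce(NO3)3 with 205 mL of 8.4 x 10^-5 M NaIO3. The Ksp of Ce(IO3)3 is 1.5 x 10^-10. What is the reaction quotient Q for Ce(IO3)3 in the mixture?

5.7 × 10^-17

Total volume = 81.1 + 205 = 286.1 mL.
[Ce^3+] = 9.2 x 10^-4 × (81.1/286.1) = 2.61 × 10^-4 M
[IO3^-] = 8.4 × 10^-5 × (205/286.1) = 6.02 × 10^-5 M
Ce(IO3)3(s) ⇌ Ce^3+(aq) + 3 IO3^-(aq), so Q = [Ce^3+][IO3^-]^3
Q = (2.61 × 10^-4)(6.02 x 10^-5)^3 = 5.7 × 10^-17
Q < Ksp, so no precipitate of Ce(IO3)3 forms.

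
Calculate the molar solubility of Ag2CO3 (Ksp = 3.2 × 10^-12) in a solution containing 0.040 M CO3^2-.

Ag2CO3(s) ⇌ 2 Ag^+ + CO3^2-
Ksp = [Ag^+]^2[CO3^2-]
If s mol/L dissolves here, [Ag^+] = 2s, [CO3^2-] = 0.040 + s ≈ 0.040 (since the CO3^2- already present dominates).
Ksp ≈ (2s)^2 × 0.040
s = 4.5 × 10^-6 M
Check: s = 4.5 × 10^-6 ≪ 0.040, so the approximation is valid.

s = 4.5 x 10^-6 M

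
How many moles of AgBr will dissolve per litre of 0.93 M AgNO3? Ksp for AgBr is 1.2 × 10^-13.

AgBr(s) <=> Ag^+ + Br^-
Ksp = [Ag^+][Br^-]
Let s be the molar solubility in this solution. [Ag^+] = 0.93 + s ≈ 0.93, [Br^-] = s (common-ion effect: Ag^+ is already 0.93 M).
Ksp ≈ 0.93 × s
s = 1.3 × 10^-13 M
Check: s = 1.3 x 10^-13 ≪ 0.93, so the approximation is valid.

s = 1.3e-13 M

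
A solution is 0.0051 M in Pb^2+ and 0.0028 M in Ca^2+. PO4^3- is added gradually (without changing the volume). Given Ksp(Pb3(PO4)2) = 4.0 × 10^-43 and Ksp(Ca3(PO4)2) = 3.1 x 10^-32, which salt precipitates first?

Each salt begins to precipitate when Q = Ksp, i.e. when [PO4^3-] reaches its threshold.
For Pb3(PO4)2: 4.0 × 10^-43 = (0.0051)^3 × [PO4^3-]^2  ⇒  [PO4^3-] = 1.7 x 10^-18 M.
For Ca3(PO4)2: 3.1 x 10^-32 = (0.0028)^3 × [PO4^3-]^2  ⇒  [PO4^3-] = 1.2 × 10^-12 M.
The salt with the lower threshold [PO4^3-] precipitates first: Pb3(PO4)2.

Pb3(PO4)2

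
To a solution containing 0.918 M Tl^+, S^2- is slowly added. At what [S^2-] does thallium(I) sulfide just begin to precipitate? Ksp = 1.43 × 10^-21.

Tl2S(s) <=> 2 Tl^+ + S^2-
Ksp = [Tl^+]^2[S^2-]
Precipitation begins when Q = Ksp. With [Tl^+] = 0.918 M:
1.43 × 10^-21 = (0.918)^2 × [S^2-]
[S^2-] = (1.43 × 10^-21 / 8.427 x 10^-1) = 1.70 x 10^-21 M

[S^2-] = 1.70e-21 M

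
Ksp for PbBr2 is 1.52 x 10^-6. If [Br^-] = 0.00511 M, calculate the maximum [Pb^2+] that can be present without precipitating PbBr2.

PbBr2(s) ⇌ Pb^2+ + 2 Br^-
Ksp = [Pb^2+][Br^-]^2
Precipitation begins when Q = Ksp. With [Br^-] = 0.00511 M:
1.52 x 10^-6 = (0.00511)^2 × [Pb^2+]
[Pb^2+] = (1.52 x 10^-6 / 2.611 x 10^-5) = 5.82 x 10^-2 M

[Pb^2+] = 0.0582 M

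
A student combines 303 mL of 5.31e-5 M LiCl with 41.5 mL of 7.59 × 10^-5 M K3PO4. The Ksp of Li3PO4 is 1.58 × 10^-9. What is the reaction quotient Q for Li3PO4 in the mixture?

Q ≈ 9.31 × 10^-19

Total volume = 303 + 41.5 = 344.5 mL.
[Li^+] = 5.31 × 10^-5 × (303/344.5) = 4.670 x 10^-5 M
[PO4^3-] = 7.59 x 10^-5 × (41.5/344.5) = 9.143 × 10^-6 M
Li3PO4(s) ⇌ 3 Li^+ + PO4^3-, so Q = [Li^+]^3[PO4^3-]
Q = (4.670 × 10^-5)^3(9.143 × 10^-6) = 9.31 x 10^-19
Q < Ksp, so no precipitate of Li3PO4 forms.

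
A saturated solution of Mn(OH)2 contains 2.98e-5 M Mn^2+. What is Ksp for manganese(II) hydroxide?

1.06e-13

Mn(OH)2(s) ⇌ Mn^2+ + 2 OH^-
Stoichiometry gives [OH^-] = (2/1)[Mn^2+] = 5.960 × 10^-5 M.
Ksp = [Mn^2+][OH^-]^2
Ksp = 2.98 x 10^-5 × (5.960 × 10^-5)^2 = 1.06 × 10^-13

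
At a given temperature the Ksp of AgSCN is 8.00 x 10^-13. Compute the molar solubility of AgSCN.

s ≈ 8.94 × 10^-7 M

AgSCN(s) ⇌ Ag^+ + SCN^-
Ksp = [Ag^+][SCN^-]
Let s = molar solubility. Then [Ag^+] = s and [SCN^-] = s.
Ksp = s^2
s = (8.00 x 10^-13)^(1/2) = 8.94 × 10^-7 M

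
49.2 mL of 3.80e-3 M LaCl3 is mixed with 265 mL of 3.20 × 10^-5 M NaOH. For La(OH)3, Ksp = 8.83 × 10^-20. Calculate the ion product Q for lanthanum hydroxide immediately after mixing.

1.17 × 10^-17

Total volume = 49.2 + 265 = 314.2 mL.
[La^3+] = 3.80 × 10^-3 × (49.2/314.2) = 5.950 × 10^-4 M
[OH^-] = 3.20 x 10^-5 × (265/314.2) = 2.699 × 10^-5 M
La(OH)3(s) <=> La^3+(aq) + 3 OH^-(aq), so Q = [La^3+][OH^-]^3
Q = (5.950 × 10^-4)(2.699 x 10^-5)^3 = 1.17 × 10^-17
Q > Ksp, so La(OH)3 will precipitate.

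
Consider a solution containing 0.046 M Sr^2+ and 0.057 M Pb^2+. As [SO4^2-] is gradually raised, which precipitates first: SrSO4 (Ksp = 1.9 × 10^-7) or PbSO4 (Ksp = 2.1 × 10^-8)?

PbSO4

Each salt begins to precipitate when Q = Ksp, i.e. when [SO4^2-] reaches its threshold.
For SrSO4: 1.9 × 10^-7 = 0.046 × [SO4^2-]  ⇒  [SO4^2-] = 4.1 × 10^-6 M.
For PbSO4: 2.1 × 10^-8 = 0.057 × [SO4^2-]  ⇒  [SO4^2-] = 3.7 × 10^-7 M.
The salt with the lower threshold [SO4^2-] precipitates first: PbSO4.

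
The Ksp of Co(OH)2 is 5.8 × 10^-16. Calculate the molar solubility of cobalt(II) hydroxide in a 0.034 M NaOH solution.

s ≈ 5.0 × 10^-13 M

Co(OH)2(s) ⇌ Co^2+(aq) + 2 OH^-(aq)
Ksp = [Co^2+][OH^-]^2
Let s be the molar solubility in this solution. [Co^2+] = s, [OH^-] = 0.034 + 2s ≈ 0.034 (since OH^- from NaOH dominates).
Ksp ≈ s × (0.034)^2
s = 5.0 x 10^-13 M
Check: 2s = 1.0 x 10^-12 ≪ 0.034, so the approximation is valid.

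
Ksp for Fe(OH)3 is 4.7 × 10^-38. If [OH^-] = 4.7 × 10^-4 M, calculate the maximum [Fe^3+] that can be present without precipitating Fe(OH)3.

[Fe^3+] ≈ 4.5 × 10^-28 M

Fe(OH)3(s) ⇌ Fe^3+ + 3 OH^-
Ksp = [Fe^3+][OH^-]^3
Precipitation begins when Q = Ksp. With [OH^-] = 4.7 × 10^-4 M:
4.7 × 10^-38 = (4.7 × 10^-4)^3 × [Fe^3+]
[Fe^3+] = (4.7 × 10^-38 / 1.04 x 10^-10) = 4.5 × 10^-28 M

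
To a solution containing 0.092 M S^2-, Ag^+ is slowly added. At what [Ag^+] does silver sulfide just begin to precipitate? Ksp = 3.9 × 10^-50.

Ag2S(s) <=> 2 Ag^+(aq) + S^2-(aq)
Ksp = [Ag^+]^2[S^2-]
Precipitation begins when Q = Ksp. With [S^2-] = 0.092 M:
3.9 × 10^-50 = (0.092) × [Ag^+]^2
[Ag^+] = (3.9 × 10^-50 / 9.2 x 10^-2)^(1/2) = 6.5 × 10^-25 M

6.5 × 10^-25 M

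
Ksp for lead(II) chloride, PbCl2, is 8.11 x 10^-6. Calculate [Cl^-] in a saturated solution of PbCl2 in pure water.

PbCl2(s) ⇌ Pb^2+ + 2 Cl^-
Ksp = [Pb^2+][Cl^-]^2
Let s = molar solubility. Then [Pb^2+] = s and [Cl^-] = 2s.
So Ksp = s × (2s)^2 = 4s^3
s^3 = 8.11 x 10^-6 / 4, so s = 1.266 × 10^-2 M
[Cl^-] = 2s = 2.53 × 10^-2 M

[Cl^-] = 2.53 x 10^-2 M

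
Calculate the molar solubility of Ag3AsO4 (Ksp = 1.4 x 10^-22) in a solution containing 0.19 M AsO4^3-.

Ag3AsO4(s) <=> 3 Ag^+ + AsO4^3-
Ksp = [Ag^+]^3[AsO4^3-]
Let s = moles of Ag3AsO4 that dissolve per litre. [Ag^+] = 3s, [AsO4^3-] = 0.19 + s ≈ 0.19 (common-ion effect: AsO4^3- is already 0.19 M).
Ksp ≈ (3s)^3 × 0.19
s = 3.0 × 10^-8 M
Check: s = 3.0 × 10^-8 ≪ 0.19, so the approximation is valid.

s = 3.0e-8 M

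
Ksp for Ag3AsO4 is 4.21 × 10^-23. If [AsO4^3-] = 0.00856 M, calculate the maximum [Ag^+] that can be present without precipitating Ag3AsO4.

Ag3AsO4(s) ⇌ 3 Ag^+(aq) + AsO4^3-(aq)
Ksp = [Ag^+]^3[AsO4^3-]
Precipitation begins when Q = Ksp. With [AsO4^3-] = 0.00856 M:
4.21 × 10^-23 = (0.00856) × [Ag^+]^3
[Ag^+] = (4.21 × 10^-23 / 8.56 × 10^-3)^(1/3) = 1.70 × 10^-7 M

[Ag^+] = 1.70 × 10^-7 M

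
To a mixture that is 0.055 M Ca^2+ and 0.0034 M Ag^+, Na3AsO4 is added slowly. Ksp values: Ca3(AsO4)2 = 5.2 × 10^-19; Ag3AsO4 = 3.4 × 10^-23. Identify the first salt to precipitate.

Each salt begins to precipitate when Q = Ksp, i.e. when [AsO4^3-] reaches its threshold.
For Ca3(AsO4)2: 5.2 × 10^-19 = (0.055)^3 × [AsO4^3-]^2  ⇒  [AsO4^3-] = 5.6 × 10^-8 M.
For Ag3AsO4: 3.4 × 10^-23 = (0.0034)^3 × [AsO4^3-]  ⇒  [AsO4^3-] = 8.7 × 10^-16 M.
The salt with the lower threshold [AsO4^3-] precipitates first: Ag3AsO4.

Ag3AsO4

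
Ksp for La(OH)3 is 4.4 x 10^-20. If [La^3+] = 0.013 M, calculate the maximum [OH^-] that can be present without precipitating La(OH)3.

[OH^-] ≈ 1.5 × 10^-6 M

La(OH)3(s) <=> La^3+ + 3 OH^-
Ksp = [La^3+][OH^-]^3
Precipitation begins when Q = Ksp. With [La^3+] = 0.013 M:
4.4 x 10^-20 = (0.013) × [OH^-]^3
[OH^-] = (4.4 x 10^-20 / 1.3 x 10^-2)^(1/3) = 1.5 × 10^-6 M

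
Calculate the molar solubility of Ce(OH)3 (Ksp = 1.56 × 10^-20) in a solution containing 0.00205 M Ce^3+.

6.56 × 10^-7 M

Ce(OH)3(s) ⇌ Ce^3+ + 3 OH^-
Ksp = [Ce^3+][OH^-]^3
Let s be the molar solubility in this solution. [Ce^3+] = 0.00205 + s ≈ 0.00205, [OH^-] = 3s (common-ion effect: Ce^3+ is already 0.00205 M).
Ksp ≈ 0.00205 × (3s)^3
s = 6.56 x 10^-7 M
Check: s = 6.6 x 10^-7 ≪ 0.00205, so the approximation is valid.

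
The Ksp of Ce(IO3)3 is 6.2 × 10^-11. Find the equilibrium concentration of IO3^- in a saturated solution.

[IO3^-] = 3.7 × 10^-3 M

Ce(IO3)3(s) <=> Ce^3+ + 3 IO3^-
Ksp = [Ce^3+][IO3^-]^3
Let s = molar solubility. Then [Ce^3+] = s and [IO3^-] = 3s.
Ksp = s(3s)^3 = 27s^4
s = (6.2 × 10^-11 / 27)^(1/4) = 1.23 × 10^-3 M
[IO3^-] = 3s = 3.7 × 10^-3 M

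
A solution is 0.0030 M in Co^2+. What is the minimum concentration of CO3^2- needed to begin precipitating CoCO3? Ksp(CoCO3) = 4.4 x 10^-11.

CoCO3(s) <=> Co^2+(aq) + CO3^2-(aq)
Ksp = [Co^2+][CO3^2-]
Precipitation begins when Q = Ksp. With [Co^2+] = 0.0030 M:
4.4 x 10^-11 = (0.0030) × [CO3^2-]
[CO3^2-] = (4.4 x 10^-11 / 3.0 x 10^-3) = 1.5 × 10^-8 M

[CO3^2-] = 1.5 x 10^-8 M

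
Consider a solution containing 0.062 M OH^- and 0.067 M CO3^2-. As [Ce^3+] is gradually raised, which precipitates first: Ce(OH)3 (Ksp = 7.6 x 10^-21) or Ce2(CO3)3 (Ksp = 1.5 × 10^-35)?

Ce(OH)3

Each salt begins to precipitate when Q = Ksp, i.e. when [Ce^3+] reaches its threshold.
For Ce(OH)3: 7.6 x 10^-21 = (0.062)^3 × [Ce^3+]  ⇒  [Ce^3+] = 3.2 x 10^-17 M.
For Ce2(CO3)3: 1.5 × 10^-35 = (0.067)^3 × [Ce^3+]^2  ⇒  [Ce^3+] = 2.2 × 10^-16 M.
The salt with the lower threshold [Ce^3+] precipitates first: Ce(OH)3.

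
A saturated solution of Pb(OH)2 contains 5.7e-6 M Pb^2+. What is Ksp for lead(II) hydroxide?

Pb(OH)2(s) <=> Pb^2+ + 2 OH^-
Stoichiometry gives [OH^-] = (2/1)[Pb^2+] = 1.14 x 10^-5 M.
Ksp = [Pb^2+][OH^-]^2
Ksp = 5.7 × 10^-6 × (1.14 × 10^-5)^2 = 7.4 x 10^-16

Ksp = 7.4 x 10^-16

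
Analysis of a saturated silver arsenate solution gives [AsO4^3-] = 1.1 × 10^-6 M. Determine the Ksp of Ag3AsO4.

Ksp = 4.0e-23

Ag3AsO4(s) <=> 3 Ag^+ + AsO4^3-
Stoichiometry gives [Ag^+] = (3/1)[AsO4^3-] = 3.30 × 10^-6 M.
Ksp = [Ag^+]^3[AsO4^3-]
Ksp = (3.30 × 10^-6)^3 × 1.1 × 10^-6 = 4.0 x 10^-23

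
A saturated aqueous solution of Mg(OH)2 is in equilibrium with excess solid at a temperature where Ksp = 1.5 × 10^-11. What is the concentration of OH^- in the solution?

Mg(OH)2(s) <=> Mg^2+ + 2 OH^-
Ksp = [Mg^2+][OH^-]^2
If s mol/L of Mg(OH)2 dissolves, [Mg^2+] = s and [OH^-] = 2s.
So Ksp = s × (2s)^2 = 4s^3
s^3 = 1.5 × 10^-11 / 4, so s = 1.55 × 10^-4 M
[OH^-] = 2s = 3.1 × 10^-4 M

3.1e-4 M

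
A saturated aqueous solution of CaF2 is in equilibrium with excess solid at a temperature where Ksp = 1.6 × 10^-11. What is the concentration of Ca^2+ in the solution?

1.6e-4 M

CaF2(s) ⇌ Ca^2+(aq) + 2 F^-(aq)
Ksp = [Ca^2+][F^-]^2
With molar solubility s: [Ca^2+] = s, [F^-] = 2s.
Substituting: Ksp = s(2s)^2 = 4s^3
s = (1.6 × 10^-11 / 4)^(1/3) = 1.59 x 10^-4 M
[Ca^2+] = s = 1.6 × 10^-4 M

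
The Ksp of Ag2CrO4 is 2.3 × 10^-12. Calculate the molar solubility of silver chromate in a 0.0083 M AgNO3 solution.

Ag2CrO4(s) ⇌ 2 Ag^+ + CrO4^2-
Ksp = [Ag^+]^2[CrO4^2-]
If s mol/L dissolves here, [Ag^+] = 0.0083 + 2s ≈ 0.0083, [CrO4^2-] = s (common-ion effect: Ag^+ is already 0.0083 M).
Ksp ≈ (0.0083)^2 × s
s = 3.3 x 10^-8 M
Check: 2s = 6.7 × 10^-8 ≪ 0.0083, so the approximation is valid.

s ≈ 3.3 × 10^-8 M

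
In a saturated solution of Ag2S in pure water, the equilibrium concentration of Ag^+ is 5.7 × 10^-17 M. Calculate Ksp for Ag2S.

Ksp ≈ 9.3e-50

Ag2S(s) <=> 2 Ag^+(aq) + S^2-(aq)
Stoichiometry gives [S^2-] = (1/2)[Ag^+] = 2.85 x 10^-17 M.
Ksp = [Ag^+]^2[S^2-]
Ksp = (5.7 × 10^-17)^2 × 2.85 × 10^-17 = 9.3 × 10^-50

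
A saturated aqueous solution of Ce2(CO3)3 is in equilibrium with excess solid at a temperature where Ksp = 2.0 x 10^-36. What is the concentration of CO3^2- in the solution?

8.5e-8 M

Ce2(CO3)3(s) <=> 2 Ce^3+(aq) + 3 CO3^2-(aq)
Ksp = [Ce^3+]^2[CO3^2-]^3
If s mol/L of Ce2(CO3)3 dissolves, [Ce^3+] = 2s and [CO3^2-] = 3s.
Substituting: Ksp = (2s)^2(3s)^3 = 108s^5
s = (2.0 x 10^-36 / 108)^(1/5) = 2.84 x 10^-8 M
[CO3^2-] = 3s = 8.5 x 10^-8 M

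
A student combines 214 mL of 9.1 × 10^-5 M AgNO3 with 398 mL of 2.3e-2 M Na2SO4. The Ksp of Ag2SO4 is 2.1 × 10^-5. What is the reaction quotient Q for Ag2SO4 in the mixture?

Q ≈ 1.5 × 10^-11

Total volume = 214 + 398 = 612 mL.
[Ag^+] = 9.1 × 10^-5 × (214/612) = 3.18 × 10^-5 M
[SO4^2-] = 2.3 x 10^-2 × (398/612) = 1.50 × 10^-2 M
Ag2SO4(s) <=> 2 Ag^+(aq) + SO4^2-(aq), so Q = [Ag^+]^2[SO4^2-]
Q = (3.18 x 10^-5)^2(1.50 × 10^-2) = 1.5 × 10^-11
Q < Ksp, so no precipitate of Ag2SO4 forms.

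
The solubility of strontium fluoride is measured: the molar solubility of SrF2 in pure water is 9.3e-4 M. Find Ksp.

SrF2(s) <=> Sr^2+(aq) + 2 F^-(aq)
With molar solubility s: [Sr^2+] = s, [F^-] = 2s.
Ksp = [Sr^2+][F^-]^2
So Ksp = s × (2s)^2 = 4s^3
Ksp = 4 × (9.3 × 10^-4)^3 = 3.2 × 10^-9

Ksp ≈ 3.2e-9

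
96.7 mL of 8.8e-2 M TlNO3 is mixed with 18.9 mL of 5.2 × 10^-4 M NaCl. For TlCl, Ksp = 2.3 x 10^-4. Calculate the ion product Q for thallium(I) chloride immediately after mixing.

6.3 × 10^-6

Total volume = 96.7 + 18.9 = 115.6 mL.
[Tl^+] = 8.8 x 10^-2 × (96.7/115.6) = 7.36 × 10^-2 M
[Cl^-] = 5.2 x 10^-4 × (18.9/115.6) = 8.50 × 10^-5 M
TlCl(s) ⇌ Tl^+(aq) + Cl^-(aq), so Q = [Tl^+][Cl^-]
Q = (7.36 × 10^-2)(8.50 × 10^-5) = 6.3 × 10^-6
Q < Ksp, so no precipitate of TlCl forms.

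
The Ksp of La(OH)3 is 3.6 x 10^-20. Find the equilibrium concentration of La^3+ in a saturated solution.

La(OH)3(s) ⇌ La^3+(aq) + 3 OH^-(aq)
Ksp = [La^3+][OH^-]^3
If s mol/L of La(OH)3 dissolves, [La^3+] = s and [OH^-] = 3s.
So Ksp = s × (3s)^3 = 27s^4
s = (3.6 x 10^-20 / 27)^(1/4) = 6.04 × 10^-6 M
[La^3+] = s = 6.0 x 10^-6 M

[La^3+] ≈ 6.0 × 10^-6 M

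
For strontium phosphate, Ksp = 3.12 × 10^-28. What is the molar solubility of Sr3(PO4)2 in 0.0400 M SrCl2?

s = 1.10 × 10^-12 M

Sr3(PO4)2(s) ⇌ 3 Sr^2+ + 2 PO4^3-
Ksp = [Sr^2+]^3[PO4^3-]^2
Let s = moles of Sr3(PO4)2 that dissolve per litre. [Sr^2+] = 0.0400 + 3s ≈ 0.0400, [PO4^3-] = 2s (common-ion effect: Sr^2+ is already 0.0400 M).
Ksp ≈ (0.0400)^3 × (2s)^2
s = 1.10 × 10^-12 M
Check: 3s = 3.3 × 10^-12 ≪ 0.0400, so the approximation is valid.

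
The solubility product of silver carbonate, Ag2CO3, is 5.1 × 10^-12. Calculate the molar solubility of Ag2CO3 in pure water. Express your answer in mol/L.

Ag2CO3(s) <=> 2 Ag^+(aq) + CO3^2-(aq)
Ksp = [Ag^+]^2[CO3^2-]
For each mole of Ag2CO3 that dissolves: [Ag^+] = 2s, [CO3^2-] = s.
Ksp = (2s)^2s = 4s^3
Solving, s = (5.1 × 10^-12/4)^(1/3) = 1.1 × 10^-4 M

s = 1.1 × 10^-4 M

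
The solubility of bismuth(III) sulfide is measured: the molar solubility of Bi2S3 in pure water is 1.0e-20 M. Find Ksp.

1.1e-98

Bi2S3(s) ⇌ 2 Bi^3+(aq) + 3 S^2-(aq)
If s mol/L of Bi2S3 dissolves, [Bi^3+] = 2s and [S^2-] = 3s.
Ksp = [Bi^3+]^2[S^2-]^3
So Ksp = (2s)^2 × (3s)^3 = 108s^5
With s = 1.0 x 10^-20: Ksp = 1.1 × 10^-98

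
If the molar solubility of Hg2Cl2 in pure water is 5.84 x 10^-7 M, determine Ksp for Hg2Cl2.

Hg2Cl2(s) <=> Hg2^2+(aq) + 2 Cl^-(aq)
For each mole of Hg2Cl2 that dissolves: [Hg2^2+] = s, [Cl^-] = 2s.
Ksp = [Hg2^2+][Cl^-]^2
Ksp = s(2s)^2 = 4s^3
With s = 5.84 × 10^-7: Ksp = 7.97 × 10^-19

7.97 x 10^-19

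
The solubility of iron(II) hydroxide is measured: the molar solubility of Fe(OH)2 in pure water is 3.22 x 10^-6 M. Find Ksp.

Fe(OH)2(s) ⇌ Fe^2+(aq) + 2 OH^-(aq)
For each mole of Fe(OH)2 that dissolves: [Fe^2+] = s, [OH^-] = 2s.
Ksp = [Fe^2+][OH^-]^2
So Ksp = s × (2s)^2 = 4s^3
Ksp = 4 × (3.22 × 10^-6)^3 = 1.34 × 10^-16

Ksp = 1.34 x 10^-16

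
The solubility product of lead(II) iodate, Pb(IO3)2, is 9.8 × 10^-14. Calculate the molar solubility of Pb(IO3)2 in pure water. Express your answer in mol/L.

2.9 × 10^-5 M

Pb(IO3)2(s) ⇌ Pb^2+ + 2 IO3^-
Ksp = [Pb^2+][IO3^-]^2
For each mole of Pb(IO3)2 that dissolves: [Pb^2+] = s, [IO3^-] = 2s.
So Ksp = s × (2s)^2 = 4s^3
Solving, s = (9.8 × 10^-14/4)^(1/3) = 2.9 × 10^-5 M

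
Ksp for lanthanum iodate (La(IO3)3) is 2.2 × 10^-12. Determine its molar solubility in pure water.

s = 5.3 × 10^-4 M

La(IO3)3(s) ⇌ La^3+(aq) + 3 IO3^-(aq)
Ksp = [La^3+][IO3^-]^3
Let s = molar solubility. Then [La^3+] = s and [IO3^-] = 3s.
So Ksp = s × (3s)^3 = 27s^4
Solving, s = (2.2 × 10^-12/27)^(1/4) = 5.3 x 10^-4 M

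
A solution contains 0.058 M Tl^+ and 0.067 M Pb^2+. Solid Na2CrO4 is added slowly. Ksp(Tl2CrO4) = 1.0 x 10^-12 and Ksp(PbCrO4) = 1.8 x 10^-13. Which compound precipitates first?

PbCrO4

Each salt begins to precipitate when Q = Ksp, i.e. when [CrO4^2-] reaches its threshold.
For Tl2CrO4: 1.0 x 10^-12 = (0.058)^2 × [CrO4^2-]  ⇒  [CrO4^2-] = 3.0 x 10^-10 M.
For PbCrO4: 1.8 x 10^-13 = 0.067 × [CrO4^2-]  ⇒  [CrO4^2-] = 2.7 x 10^-12 M.
The salt with the lower threshold [CrO4^2-] precipitates first: PbCrO4.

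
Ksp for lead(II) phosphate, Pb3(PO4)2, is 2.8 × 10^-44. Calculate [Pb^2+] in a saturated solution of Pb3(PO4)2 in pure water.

[Pb^2+] = 2.3e-9 M

Pb3(PO4)2(s) ⇌ 3 Pb^2+ + 2 PO4^3-
Ksp = [Pb^2+]^3[PO4^3-]^2
If s mol/L of Pb3(PO4)2 dissolves, [Pb^2+] = 3s and [PO4^3-] = 2s.
Ksp = (3s)^3(2s)^2 = 108s^5
s^5 = 2.8 × 10^-44 / 108, so s = 7.63 × 10^-10 M
[Pb^2+] = 3s = 2.3 × 10^-9 M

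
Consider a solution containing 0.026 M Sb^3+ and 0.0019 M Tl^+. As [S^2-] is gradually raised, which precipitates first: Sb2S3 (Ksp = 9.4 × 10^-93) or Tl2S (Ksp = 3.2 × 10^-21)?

Each salt begins to precipitate when Q = Ksp, i.e. when [S^2-] reaches its threshold.
For Sb2S3: 9.4 × 10^-93 = (0.026)^2 × [S^2-]^3  ⇒  [S^2-] = 2.4 x 10^-30 M.
For Tl2S: 3.2 × 10^-21 = (0.0019)^2 × [S^2-]  ⇒  [S^2-] = 8.9 × 10^-16 M.
The salt with the lower threshold [S^2-] precipitates first: Sb2S3.

Sb2S3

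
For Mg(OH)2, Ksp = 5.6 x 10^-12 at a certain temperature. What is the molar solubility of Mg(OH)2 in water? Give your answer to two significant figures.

s ≈ 1.1 × 10^-4 M

Mg(OH)2(s) <=> Mg^2+(aq) + 2 OH^-(aq)
Ksp = [Mg^2+][OH^-]^2
For each mole of Mg(OH)2 that dissolves: [Mg^2+] = s, [OH^-] = 2s.
Ksp = s(2s)^2 = 4s^3
s = (5.6 x 10^-12 / 4)^(1/3) = 1.1 × 10^-4 M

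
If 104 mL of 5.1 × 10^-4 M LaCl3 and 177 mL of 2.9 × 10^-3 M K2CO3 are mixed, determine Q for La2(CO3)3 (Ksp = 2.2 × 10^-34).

Q = 2.2 x 10^-16

Total volume = 104 + 177 = 281 mL.
[La^3+] = 5.1 × 10^-4 × (104/281) = 1.89 x 10^-4 M
[CO3^2-] = 2.9 × 10^-3 × (177/281) = 1.83 x 10^-3 M
La2(CO3)3(s) ⇌ 2 La^3+ + 3 CO3^2-, so Q = [La^3+]^2[CO3^2-]^3
Q = (1.89 x 10^-4)^2(1.83 × 10^-3)^3 = 2.2 × 10^-16
Q > Ksp, so La2(CO3)3 will precipitate.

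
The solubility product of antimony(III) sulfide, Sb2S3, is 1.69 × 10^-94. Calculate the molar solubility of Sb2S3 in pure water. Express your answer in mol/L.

Sb2S3(s) <=> 2 Sb^3+(aq) + 3 S^2-(aq)
Ksp = [Sb^3+]^2[S^2-]^3
For each mole of Sb2S3 that dissolves: [Sb^3+] = 2s, [S^2-] = 3s.
Ksp = (2s)^2(3s)^3 = 108s^5
Solving, s = (1.69 × 10^-94/108)^(1/5) = 6.90 x 10^-20 M

s ≈ 6.90 x 10^-20 M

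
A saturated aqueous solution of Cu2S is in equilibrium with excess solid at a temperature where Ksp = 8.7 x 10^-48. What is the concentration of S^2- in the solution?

[S^2-] = 1.3 × 10^-16 M

Cu2S(s) ⇌ 2 Cu^+(aq) + S^2-(aq)
Ksp = [Cu^+]^2[S^2-]
For each mole of Cu2S that dissolves: [Cu^+] = 2s, [S^2-] = s.
So Ksp = (2s)^2 × s = 4s^3
Solving, s = (8.7 x 10^-48/4)^(1/3) = 1.30 x 10^-16 M
[S^2-] = s = 1.3 × 10^-16 M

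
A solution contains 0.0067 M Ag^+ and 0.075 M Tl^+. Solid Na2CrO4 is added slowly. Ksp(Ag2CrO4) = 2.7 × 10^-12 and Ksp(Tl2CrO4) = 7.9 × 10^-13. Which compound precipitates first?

Each salt begins to precipitate when Q = Ksp, i.e. when [CrO4^2-] reaches its threshold.
For Ag2CrO4: 2.7 × 10^-12 = (0.0067)^2 × [CrO4^2-]  ⇒  [CrO4^2-] = 6.0 x 10^-8 M.
For Tl2CrO4: 7.9 × 10^-13 = (0.075)^2 × [CrO4^2-]  ⇒  [CrO4^2-] = 1.4 x 10^-10 M.
The salt with the lower threshold [CrO4^2-] precipitates first: Tl2CrO4.

Tl2CrO4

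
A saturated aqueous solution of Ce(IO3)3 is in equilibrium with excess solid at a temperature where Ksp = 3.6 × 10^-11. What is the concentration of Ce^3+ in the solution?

Ce(IO3)3(s) ⇌ Ce^3+ + 3 IO3^-
Ksp = [Ce^3+][IO3^-]^3
For each mole of Ce(IO3)3 that dissolves: [Ce^3+] = s, [IO3^-] = 3s.
Ksp = s(3s)^3 = 27s^4
s = (3.6 × 10^-11 / 27)^(1/4) = 1.07 × 10^-3 M
[Ce^3+] = s = 1.1 × 10^-3 M

[Ce^3+] = 1.1 × 10^-3 M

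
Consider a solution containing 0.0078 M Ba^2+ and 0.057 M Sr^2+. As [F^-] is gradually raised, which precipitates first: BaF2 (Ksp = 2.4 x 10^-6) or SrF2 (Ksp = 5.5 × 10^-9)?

Each salt begins to precipitate when Q = Ksp, i.e. when [F^-] reaches its threshold.
For BaF2: 2.4 x 10^-6 = 0.0078 × [F^-]^2  ⇒  [F^-] = 1.8 x 10^-2 M.
For SrF2: 5.5 × 10^-9 = 0.057 × [F^-]^2  ⇒  [F^-] = 3.1 × 10^-4 M.
The salt with the lower threshold [F^-] precipitates first: SrF2.

SrF2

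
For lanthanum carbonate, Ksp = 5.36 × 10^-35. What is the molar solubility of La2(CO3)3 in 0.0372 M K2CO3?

5.10 × 10^-16 M

La2(CO3)3(s) ⇌ 2 La^3+ + 3 CO3^2-
Ksp = [La^3+]^2[CO3^2-]^3
If s mol/L dissolves here, [La^3+] = 2s, [CO3^2-] = 0.0372 + 3s ≈ 0.0372 (Ksp is small, so little additional dissolves).
Ksp ≈ (2s)^2 × (0.0372)^3
s = 5.10 × 10^-16 M
Check: 3s = 1.5 × 10^-15 ≪ 0.0372, so the approximation is valid.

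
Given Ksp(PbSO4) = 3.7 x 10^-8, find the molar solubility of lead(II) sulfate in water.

1.9 × 10^-4 M

PbSO4(s) <=> Pb^2+(aq) + SO4^2-(aq)
Ksp = [Pb^2+][SO4^2-]
Let s = molar solubility. Then [Pb^2+] = s and [SO4^2-] = s.
Ksp = (s)(s) = s^2
s = (3.7 x 10^-8)^(1/2) = 1.9 × 10^-4 M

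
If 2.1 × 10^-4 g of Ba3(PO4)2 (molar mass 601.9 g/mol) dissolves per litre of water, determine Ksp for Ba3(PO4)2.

Molar solubility s = (2.1 x 10^-4 g/L) / (601.9 g/mol) = 3.49 × 10^-7 M.
Ba3(PO4)2(s) <=> 3 Ba^2+ + 2 PO4^3-
With molar solubility s: [Ba^2+] = 3s, [PO4^3-] = 2s.
Ksp = [Ba^2+]^3[PO4^3-]^2
So Ksp = (3s)^3 × (2s)^2 = 108s^5
With s = 3.49 × 10^-7: Ksp = 5.6 x 10^-31

5.6 x 10^-31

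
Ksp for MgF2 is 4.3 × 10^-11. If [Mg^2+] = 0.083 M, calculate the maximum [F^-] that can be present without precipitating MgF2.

[F^-] ≈ 2.3e-5 M

MgF2(s) ⇌ Mg^2+(aq) + 2 F^-(aq)
Ksp = [Mg^2+][F^-]^2
Precipitation begins when Q = Ksp. With [Mg^2+] = 0.083 M:
4.3 × 10^-11 = (0.083) × [F^-]^2
[F^-] = (4.3 × 10^-11 / 8.3 × 10^-2)^(1/2) = 2.3 × 10^-5 M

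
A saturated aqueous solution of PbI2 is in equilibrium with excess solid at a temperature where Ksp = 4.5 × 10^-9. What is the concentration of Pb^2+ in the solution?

1.0 × 10^-3 M

PbI2(s) <=> Pb^2+(aq) + 2 I^-(aq)
Ksp = [Pb^2+][I^-]^2
Let s = molar solubility. Then [Pb^2+] = s and [I^-] = 2s.
Substituting: Ksp = s(2s)^2 = 4s^3
Solving, s = (4.5 × 10^-9/4)^(1/3) = 1.04 × 10^-3 M
[Pb^2+] = s = 1.0 × 10^-3 M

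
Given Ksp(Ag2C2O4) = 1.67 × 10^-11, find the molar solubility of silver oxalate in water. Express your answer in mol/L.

s = 1.61 × 10^-4 M

Ag2C2O4(s) ⇌ 2 Ag^+ + C2O4^2-
Ksp = [Ag^+]^2[C2O4^2-]
With molar solubility s: [Ag^+] = 2s, [C2O4^2-] = s.
So Ksp = (2s)^2 × s = 4s^3
s = (1.67 × 10^-11 / 4)^(1/3) = 1.61 × 10^-4 M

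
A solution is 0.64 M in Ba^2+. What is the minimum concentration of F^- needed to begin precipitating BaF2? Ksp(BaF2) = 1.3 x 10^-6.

[F^-] ≈ 1.4e-3 M

BaF2(s) ⇌ Ba^2+(aq) + 2 F^-(aq)
Ksp = [Ba^2+][F^-]^2
Precipitation begins when Q = Ksp. With [Ba^2+] = 0.64 M:
1.3 x 10^-6 = (0.64) × [F^-]^2
[F^-] = (1.3 x 10^-6 / 6.4 × 10^-1)^(1/2) = 1.4 × 10^-3 M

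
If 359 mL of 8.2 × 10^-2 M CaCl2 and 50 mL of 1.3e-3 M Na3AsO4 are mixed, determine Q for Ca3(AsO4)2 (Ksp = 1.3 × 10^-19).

Total volume = 359 + 50 = 409 mL.
[Ca^2+] = 8.2 x 10^-2 × (359/409) = 7.20 × 10^-2 M
[AsO4^3-] = 1.3 × 10^-3 × (50/409) = 1.59 × 10^-4 M
Ca3(AsO4)2(s) ⇌ 3 Ca^2+(aq) + 2 AsO4^3-(aq), so Q = [Ca^2+]^3[AsO4^3-]^2
Q = (7.20 x 10^-2)^3(1.59 × 10^-4)^2 = 9.4 x 10^-12
Q > Ksp, so Ca3(AsO4)2 will precipitate.

Q = 9.4e-12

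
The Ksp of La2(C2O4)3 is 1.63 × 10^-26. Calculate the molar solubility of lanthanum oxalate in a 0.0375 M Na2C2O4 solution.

s = 8.79 × 10^-12 M

La2(C2O4)3(s) ⇌ 2 La^3+(aq) + 3 C2O4^2-(aq)
Ksp = [La^3+]^2[C2O4^2-]^3
Let s be the molar solubility in this solution. [La^3+] = 2s, [C2O4^2-] = 0.0375 + 3s ≈ 0.0375 (Ksp is small, so little additional dissolves).
Ksp ≈ (2s)^2 × (0.0375)^3
s = 8.79 x 10^-12 M
Check: 3s = 2.6 x 10^-11 ≪ 0.0375, so the approximation is valid.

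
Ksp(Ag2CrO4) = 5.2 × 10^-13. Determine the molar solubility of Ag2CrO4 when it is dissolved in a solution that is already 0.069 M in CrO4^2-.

Ag2CrO4(s) <=> 2 Ag^+ + CrO4^2-
Ksp = [Ag^+]^2[CrO4^2-]
If s mol/L dissolves here, [Ag^+] = 2s, [CrO4^2-] = 0.069 + s ≈ 0.069 (Ksp is small, so little additional dissolves).
Ksp ≈ (2s)^2 × 0.069
s = 1.4 × 10^-6 M
Check: s = 1.4 × 10^-6 ≪ 0.069, so the approximation is valid.

s = 1.4 × 10^-6 M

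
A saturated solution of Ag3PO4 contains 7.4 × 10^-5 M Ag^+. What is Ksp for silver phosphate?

Ksp ≈ 1.0e-17

Ag3PO4(s) ⇌ 3 Ag^+ + PO4^3-
Stoichiometry gives [PO4^3-] = (1/3)[Ag^+] = 2.47 x 10^-5 M.
Ksp = [Ag^+]^3[PO4^3-]
Ksp = (7.4 × 10^-5)^3 × 2.47 x 10^-5 = 1.0 × 10^-17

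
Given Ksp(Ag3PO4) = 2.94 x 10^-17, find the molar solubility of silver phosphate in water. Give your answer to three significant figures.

Ag3PO4(s) ⇌ 3 Ag^+(aq) + PO4^3-(aq)
Ksp = [Ag^+]^3[PO4^3-]
For each mole of Ag3PO4 that dissolves: [Ag^+] = 3s, [PO4^3-] = s.
Ksp = (3s)^3s = 27s^4
s^4 = 2.94 x 10^-17 / 27, so s = 3.23 x 10^-5 M

s = 3.23e-5 M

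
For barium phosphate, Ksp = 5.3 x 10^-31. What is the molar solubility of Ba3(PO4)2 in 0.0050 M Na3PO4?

s ≈ 9.2 x 10^-10 M

Ba3(PO4)2(s) ⇌ 3 Ba^2+(aq) + 2 PO4^3-(aq)
Ksp = [Ba^2+]^3[PO4^3-]^2
If s mol/L dissolves here, [Ba^2+] = 3s, [PO4^3-] = 0.0050 + 2s ≈ 0.0050 (Ksp is small, so little additional dissolves).
Ksp ≈ (3s)^3 × (0.0050)^2
s = 9.2 × 10^-10 M
Check: 2s = 1.8 × 10^-9 ≪ 0.0050, so the approximation is valid.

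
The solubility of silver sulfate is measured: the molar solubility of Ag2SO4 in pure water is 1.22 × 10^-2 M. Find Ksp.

Ksp ≈ 7.26e-6

Ag2SO4(s) <=> 2 Ag^+ + SO4^2-
With molar solubility s: [Ag^+] = 2s, [SO4^2-] = s.
Ksp = [Ag^+]^2[SO4^2-]
Substituting: Ksp = (2s)^2s = 4s^3
Ksp = 4 × (1.22 × 10^-2)^3 = 7.26 × 10^-6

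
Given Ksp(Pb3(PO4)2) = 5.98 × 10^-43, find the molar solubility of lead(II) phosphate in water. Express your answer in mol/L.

Pb3(PO4)2(s) ⇌ 3 Pb^2+(aq) + 2 PO4^3-(aq)
Ksp = [Pb^2+]^3[PO4^3-]^2
Let s = molar solubility. Then [Pb^2+] = 3s and [PO4^3-] = 2s.
Substituting: Ksp = (3s)^3(2s)^2 = 108s^5
Solving, s = (5.98 × 10^-43/108)^(1/5) = 1.41 x 10^-9 M

s ≈ 1.41 x 10^-9 M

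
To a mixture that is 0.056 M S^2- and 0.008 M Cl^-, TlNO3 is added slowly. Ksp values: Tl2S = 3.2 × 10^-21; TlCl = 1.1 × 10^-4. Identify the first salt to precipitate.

Tl2S

Precipitation of each salt starts when its ion product equals its Ksp.
For Tl2S: 3.2 × 10^-21 = 0.056 × [Tl^+]^2  ⇒  [Tl^+] = 2.4 x 10^-10 M.
For TlCl: 1.1 × 10^-4 = 0.008 × [Tl^+]  ⇒  [Tl^+] = 1.4 x 10^-2 M.
The salt with the lower threshold [Tl^+] precipitates first: Tl2S.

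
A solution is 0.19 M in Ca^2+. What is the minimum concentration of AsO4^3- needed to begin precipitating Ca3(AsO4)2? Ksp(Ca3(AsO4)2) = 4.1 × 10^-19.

7.7 × 10^-9 M

Ca3(AsO4)2(s) ⇌ 3 Ca^2+(aq) + 2 AsO4^3-(aq)
Ksp = [Ca^2+]^3[AsO4^3-]^2
Precipitation begins when Q = Ksp. With [Ca^2+] = 0.19 M:
4.1 × 10^-19 = (0.19)^3 × [AsO4^3-]^2
[AsO4^3-] = (4.1 × 10^-19 / 6.86 x 10^-3)^(1/2) = 7.7 x 10^-9 M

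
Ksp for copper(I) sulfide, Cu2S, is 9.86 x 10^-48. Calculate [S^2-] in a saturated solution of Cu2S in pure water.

[S^2-] ≈ 1.35 x 10^-16 M

Cu2S(s) ⇌ 2 Cu^+ + S^2-
Ksp = [Cu^+]^2[S^2-]
If s mol/L of Cu2S dissolves, [Cu^+] = 2s and [S^2-] = s.
Ksp = (2s)^2s = 4s^3
s = (9.86 x 10^-48 / 4)^(1/3) = 1.351 × 10^-16 M
[S^2-] = s = 1.35 x 10^-16 M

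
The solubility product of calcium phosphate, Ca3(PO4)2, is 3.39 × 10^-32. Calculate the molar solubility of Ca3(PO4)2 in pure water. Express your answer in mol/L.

s ≈ 1.99e-7 M

Ca3(PO4)2(s) <=> 3 Ca^2+ + 2 PO4^3-
Ksp = [Ca^2+]^3[PO4^3-]^2
Let s = molar solubility. Then [Ca^2+] = 3s and [PO4^3-] = 2s.
Ksp = (3s)^3(2s)^2 = 108s^5
s = (3.39 × 10^-32 / 108)^(1/5) = 1.99 x 10^-7 M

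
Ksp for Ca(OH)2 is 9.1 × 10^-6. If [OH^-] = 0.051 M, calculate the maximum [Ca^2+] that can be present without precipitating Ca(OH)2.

Ca(OH)2(s) ⇌ Ca^2+ + 2 OH^-
Ksp = [Ca^2+][OH^-]^2
Precipitation begins when Q = Ksp. With [OH^-] = 0.051 M:
9.1 × 10^-6 = (0.051)^2 × [Ca^2+]
[Ca^2+] = (9.1 × 10^-6 / 2.60 × 10^-3) = 3.5 x 10^-3 M

[Ca^2+] ≈ 3.5e-3 M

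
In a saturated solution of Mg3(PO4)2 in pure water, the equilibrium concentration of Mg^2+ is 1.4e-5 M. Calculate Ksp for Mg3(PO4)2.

Mg3(PO4)2(s) ⇌ 3 Mg^2+(aq) + 2 PO4^3-(aq)
Stoichiometry gives [PO4^3-] = (2/3)[Mg^2+] = 9.33 x 10^-6 M.
Ksp = [Mg^2+]^3[PO4^3-]^2
Ksp = (1.4 x 10^-5)^3 × (9.33 × 10^-6)^2 = 2.4 × 10^-25

Ksp = 2.4 × 10^-25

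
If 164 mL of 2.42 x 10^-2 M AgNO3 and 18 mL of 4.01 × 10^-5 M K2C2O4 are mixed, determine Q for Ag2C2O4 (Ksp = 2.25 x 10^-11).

Q ≈ 1.89 x 10^-9

Total volume = 164 + 18 = 182 mL.
[Ag^+] = 2.42 x 10^-2 × (164/182) = 2.181 x 10^-2 M
[C2O4^2-] = 4.01 x 10^-5 × (18/182) = 3.966 × 10^-6 M
Ag2C2O4(s) <=> 2 Ag^+(aq) + C2O4^2-(aq), so Q = [Ag^+]^2[C2O4^2-]
Q = (2.181 x 10^-2)^2(3.966 × 10^-6) = 1.89 x 10^-9
Q > Ksp, so Ag2C2O4 will precipitate.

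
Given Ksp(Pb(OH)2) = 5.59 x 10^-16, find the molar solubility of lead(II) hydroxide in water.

s = 5.19 × 10^-6 M

Pb(OH)2(s) ⇌ Pb^2+(aq) + 2 OH^-(aq)
Ksp = [Pb^2+][OH^-]^2
Let s = molar solubility. Then [Pb^2+] = s and [OH^-] = 2s.
Substituting: Ksp = s(2s)^2 = 4s^3
Solving, s = (5.59 x 10^-16/4)^(1/3) = 5.19 x 10^-6 M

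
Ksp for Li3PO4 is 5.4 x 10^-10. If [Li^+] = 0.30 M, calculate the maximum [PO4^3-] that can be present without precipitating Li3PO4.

[PO4^3-] ≈ 2.0 x 10^-8 M

Li3PO4(s) <=> 3 Li^+(aq) + PO4^3-(aq)
Ksp = [Li^+]^3[PO4^3-]
Precipitation begins when Q = Ksp. With [Li^+] = 0.30 M:
5.4 x 10^-10 = (0.30)^3 × [PO4^3-]
[PO4^3-] = (5.4 x 10^-10 / 2.70 × 10^-2) = 2.0 × 10^-8 M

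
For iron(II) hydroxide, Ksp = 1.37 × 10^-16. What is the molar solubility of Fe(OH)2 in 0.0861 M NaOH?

Fe(OH)2(s) ⇌ Fe^2+ + 2 OH^-
Ksp = [Fe^2+][OH^-]^2
Let s = moles of Fe(OH)2 that dissolve per litre. [Fe^2+] = s, [OH^-] = 0.0861 + 2s ≈ 0.0861 (since OH^- from NaOH dominates).
Ksp ≈ s × (0.0861)^2
s = 1.85 × 10^-14 M
Check: 2s = 3.7 × 10^-14 ≪ 0.0861, so the approximation is valid.

1.85 × 10^-14 M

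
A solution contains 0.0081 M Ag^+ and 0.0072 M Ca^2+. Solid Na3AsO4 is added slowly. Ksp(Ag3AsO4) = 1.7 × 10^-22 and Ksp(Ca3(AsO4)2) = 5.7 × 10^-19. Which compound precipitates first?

Ag3AsO4

Precipitation of each salt starts when its ion product equals its Ksp.
For Ag3AsO4: 1.7 × 10^-22 = (0.0081)^3 × [AsO4^3-]  ⇒  [AsO4^3-] = 3.2 × 10^-16 M.
For Ca3(AsO4)2: 5.7 × 10^-19 = (0.0072)^3 × [AsO4^3-]^2  ⇒  [AsO4^3-] = 1.2 × 10^-6 M.
The salt with the lower threshold [AsO4^3-] precipitates first: Ag3AsO4.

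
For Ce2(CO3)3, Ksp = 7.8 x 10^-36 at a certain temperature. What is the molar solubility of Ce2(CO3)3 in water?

Ce2(CO3)3(s) <=> 2 Ce^3+ + 3 CO3^2-
Ksp = [Ce^3+]^2[CO3^2-]^3
For each mole of Ce2(CO3)3 that dissolves: [Ce^3+] = 2s, [CO3^2-] = 3s.
So Ksp = (2s)^2 × (3s)^3 = 108s^5
Solving, s = (7.8 x 10^-36/108)^(1/5) = 3.7 x 10^-8 M

s ≈ 3.7 × 10^-8 M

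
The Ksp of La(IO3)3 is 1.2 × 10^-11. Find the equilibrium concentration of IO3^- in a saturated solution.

[IO3^-] = 2.4 × 10^-3 M

La(IO3)3(s) ⇌ La^3+ + 3 IO3^-
Ksp = [La^3+][IO3^-]^3
If s mol/L of La(IO3)3 dissolves, [La^3+] = s and [IO3^-] = 3s.
So Ksp = s × (3s)^3 = 27s^4
s = (1.2 × 10^-11 / 27)^(1/4) = 8.16 × 10^-4 M
[IO3^-] = 3s = 2.4 x 10^-3 M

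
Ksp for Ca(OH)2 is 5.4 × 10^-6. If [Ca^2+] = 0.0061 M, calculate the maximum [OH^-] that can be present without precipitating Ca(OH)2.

3.0 x 10^-2 M

Ca(OH)2(s) ⇌ Ca^2+(aq) + 2 OH^-(aq)
Ksp = [Ca^2+][OH^-]^2
Precipitation begins when Q = Ksp. With [Ca^2+] = 0.0061 M:
5.4 × 10^-6 = (0.0061) × [OH^-]^2
[OH^-] = (5.4 × 10^-6 / 6.1 × 10^-3)^(1/2) = 3.0 × 10^-2 M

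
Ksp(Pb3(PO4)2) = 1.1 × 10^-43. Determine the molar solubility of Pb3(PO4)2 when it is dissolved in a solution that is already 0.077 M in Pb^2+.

7.8 × 10^-21 M

Pb3(PO4)2(s) ⇌ 3 Pb^2+(aq) + 2 PO4^3-(aq)
Ksp = [Pb^2+]^3[PO4^3-]^2
If s mol/L dissolves here, [Pb^2+] = 0.077 + 3s ≈ 0.077, [PO4^3-] = 2s (common-ion effect: Pb^2+ is already 0.077 M).
Ksp ≈ (0.077)^3 × (2s)^2
s = 7.8 × 10^-21 M
Check: 3s = 2.3 x 10^-20 ≪ 0.077, so the approximation is valid.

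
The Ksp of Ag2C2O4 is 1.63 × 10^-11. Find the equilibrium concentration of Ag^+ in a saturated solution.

Ag2C2O4(s) <=> 2 Ag^+(aq) + C2O4^2-(aq)
Ksp = [Ag^+]^2[C2O4^2-]
If s mol/L of Ag2C2O4 dissolves, [Ag^+] = 2s and [C2O4^2-] = s.
Ksp = (2s)^2s = 4s^3
Solving, s = (1.63 × 10^-11/4)^(1/3) = 1.597 × 10^-4 M
[Ag^+] = 2s = 3.19 x 10^-4 M

[Ag^+] ≈ 3.19e-4 M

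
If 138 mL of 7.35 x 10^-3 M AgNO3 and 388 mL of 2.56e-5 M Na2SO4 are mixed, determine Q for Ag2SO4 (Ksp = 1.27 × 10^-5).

Q = 7.02 × 10^-11

Total volume = 138 + 388 = 526 mL.
[Ag^+] = 7.35 x 10^-3 × (138/526) = 1.928 × 10^-3 M
[SO4^2-] = 2.56 × 10^-5 × (388/526) = 1.888 × 10^-5 M
Ag2SO4(s) ⇌ 2 Ag^+ + SO4^2-, so Q = [Ag^+]^2[SO4^2-]
Q = (1.928 x 10^-3)^2(1.888 × 10^-5) = 7.02 x 10^-11
Q < Ksp, so no precipitate of Ag2SO4 forms.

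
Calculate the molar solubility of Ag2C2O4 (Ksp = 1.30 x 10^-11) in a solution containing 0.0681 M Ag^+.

Ag2C2O4(s) ⇌ 2 Ag^+(aq) + C2O4^2-(aq)
Ksp = [Ag^+]^2[C2O4^2-]
Let s be the molar solubility in this solution. [Ag^+] = 0.0681 + 2s ≈ 0.0681, [C2O4^2-] = s (since the Ag^+ already present dominates).
Ksp ≈ (0.0681)^2 × s
s = 2.80 × 10^-9 M
Check: 2s = 5.6 × 10^-9 ≪ 0.0681, so the approximation is valid.

s = 2.80e-9 M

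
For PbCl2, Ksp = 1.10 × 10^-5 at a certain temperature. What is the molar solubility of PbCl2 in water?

s = 1.40e-2 M

PbCl2(s) ⇌ Pb^2+(aq) + 2 Cl^-(aq)
Ksp = [Pb^2+][Cl^-]^2
For each mole of PbCl2 that dissolves: [Pb^2+] = s, [Cl^-] = 2s.
Substituting: Ksp = s(2s)^2 = 4s^3
s = (1.10 × 10^-5 / 4)^(1/3) = 1.40 × 10^-2 M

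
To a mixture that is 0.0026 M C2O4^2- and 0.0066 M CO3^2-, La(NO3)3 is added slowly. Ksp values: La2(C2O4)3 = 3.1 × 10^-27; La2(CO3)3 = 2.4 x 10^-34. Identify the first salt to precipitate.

Each salt begins to precipitate when Q = Ksp, i.e. when [La^3+] reaches its threshold.
For La2(C2O4)3: 3.1 × 10^-27 = (0.0026)^3 × [La^3+]^2  ⇒  [La^3+] = 4.2 × 10^-10 M.
For La2(CO3)3: 2.4 x 10^-34 = (0.0066)^3 × [La^3+]^2  ⇒  [La^3+] = 2.9 × 10^-14 M.
The salt with the lower threshold [La^3+] precipitates first: La2(CO3)3.

La2(CO3)3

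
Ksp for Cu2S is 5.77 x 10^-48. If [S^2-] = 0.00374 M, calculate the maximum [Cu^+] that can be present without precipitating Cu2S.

3.93e-23 M

Cu2S(s) <=> 2 Cu^+ + S^2-
Ksp = [Cu^+]^2[S^2-]
Precipitation begins when Q = Ksp. With [S^2-] = 0.00374 M:
5.77 x 10^-48 = (0.00374) × [Cu^+]^2
[Cu^+] = (5.77 x 10^-48 / 3.74 × 10^-3)^(1/2) = 3.93 x 10^-23 M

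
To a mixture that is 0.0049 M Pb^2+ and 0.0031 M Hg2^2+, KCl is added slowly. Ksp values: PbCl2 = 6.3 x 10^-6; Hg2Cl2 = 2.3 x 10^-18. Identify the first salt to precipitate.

Precipitation of each salt starts when its ion product equals its Ksp.
For PbCl2: 6.3 x 10^-6 = 0.0049 × [Cl^-]^2  ⇒  [Cl^-] = 3.6 × 10^-2 M.
For Hg2Cl2: 2.3 x 10^-18 = 0.0031 × [Cl^-]^2  ⇒  [Cl^-] = 2.7 × 10^-8 M.
The salt with the lower threshold [Cl^-] precipitates first: Hg2Cl2.

Hg2Cl2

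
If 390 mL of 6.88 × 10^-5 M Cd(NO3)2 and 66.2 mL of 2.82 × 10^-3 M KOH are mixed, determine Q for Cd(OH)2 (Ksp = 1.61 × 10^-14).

Total volume = 390 + 66.2 = 456.2 mL.
[Cd^2+] = 6.88 × 10^-5 × (390/456.2) = 5.882 x 10^-5 M
[OH^-] = 2.82 × 10^-3 × (66.2/456.2) = 4.092 × 10^-4 M
Cd(OH)2(s) ⇌ Cd^2+ + 2 OH^-, so Q = [Cd^2+][OH^-]^2
Q = (5.882 × 10^-5)(4.092 × 10^-4)^2 = 9.85 × 10^-12
Q > Ksp, so Cd(OH)2 will precipitate.

Q = 9.85e-12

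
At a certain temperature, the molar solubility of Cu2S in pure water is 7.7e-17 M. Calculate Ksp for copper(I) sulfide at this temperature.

1.8 x 10^-48

Cu2S(s) ⇌ 2 Cu^+(aq) + S^2-(aq)
For each mole of Cu2S that dissolves: [Cu^+] = 2s, [S^2-] = s.
Ksp = [Cu^+]^2[S^2-]
So Ksp = (2s)^2 × s = 4s^3
With s = 7.7 × 10^-17: Ksp = 1.8 × 10^-48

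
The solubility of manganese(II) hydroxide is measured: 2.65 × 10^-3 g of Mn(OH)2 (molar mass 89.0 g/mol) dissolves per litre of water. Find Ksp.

Ksp ≈ 1.06 × 10^-13

Molar solubility s = (2.65 × 10^-3 g/L) / (89.0 g/mol) = 2.978 x 10^-5 M.
Mn(OH)2(s) ⇌ Mn^2+ + 2 OH^-
If s mol/L of Mn(OH)2 dissolves, [Mn^2+] = s and [OH^-] = 2s.
Ksp = [Mn^2+][OH^-]^2
So Ksp = s × (2s)^2 = 4s^3
With s = 2.978 x 10^-5: Ksp = 1.06 x 10^-13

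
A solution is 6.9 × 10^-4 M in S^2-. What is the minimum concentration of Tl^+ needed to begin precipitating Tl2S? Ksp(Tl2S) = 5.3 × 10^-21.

[Tl^+] ≈ 2.8e-9 M

Tl2S(s) ⇌ 2 Tl^+ + S^2-
Ksp = [Tl^+]^2[S^2-]
Precipitation begins when Q = Ksp. With [S^2-] = 6.9 × 10^-4 M:
5.3 × 10^-21 = (6.9 × 10^-4) × [Tl^+]^2
[Tl^+] = (5.3 × 10^-21 / 6.9 × 10^-4)^(1/2) = 2.8 × 10^-9 M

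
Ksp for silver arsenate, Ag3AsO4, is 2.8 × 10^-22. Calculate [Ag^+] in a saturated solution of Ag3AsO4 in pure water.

Ag3AsO4(s) ⇌ 3 Ag^+(aq) + AsO4^3-(aq)
Ksp = [Ag^+]^3[AsO4^3-]
If s mol/L of Ag3AsO4 dissolves, [Ag^+] = 3s and [AsO4^3-] = s.
Substituting: Ksp = (3s)^3s = 27s^4
s^4 = 2.8 × 10^-22 / 27, so s = 1.79 × 10^-6 M
[Ag^+] = 3s = 5.4 × 10^-6 M

[Ag^+] = 5.4 x 10^-6 M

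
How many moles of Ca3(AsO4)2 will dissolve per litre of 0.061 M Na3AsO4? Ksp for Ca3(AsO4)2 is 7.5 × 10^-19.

Ca3(AsO4)2(s) <=> 3 Ca^2+ + 2 AsO4^3-
Ksp = [Ca^2+]^3[AsO4^3-]^2
If s mol/L dissolves here, [Ca^2+] = 3s, [AsO4^3-] = 0.061 + 2s ≈ 0.061 (Ksp is small, so little additional dissolves).
Ksp ≈ (3s)^3 × (0.061)^2
s = 2.0 x 10^-6 M
Check: 2s = 3.9 x 10^-6 ≪ 0.061, so the approximation is valid.

s = 2.0 × 10^-6 M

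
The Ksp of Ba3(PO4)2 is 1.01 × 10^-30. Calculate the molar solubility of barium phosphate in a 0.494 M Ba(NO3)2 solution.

s ≈ 1.45e-15 M

Ba3(PO4)2(s) ⇌ 3 Ba^2+(aq) + 2 PO4^3-(aq)
Ksp = [Ba^2+]^3[PO4^3-]^2
Let s be the molar solubility in this solution. [Ba^2+] = 0.494 + 3s ≈ 0.494, [PO4^3-] = 2s (since Ba^2+ from Ba(NO3)2 dominates).
Ksp ≈ (0.494)^3 × (2s)^2
s = 1.45 × 10^-15 M
Check: 3s = 4.3 x 10^-15 ≪ 0.494, so the approximation is valid.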